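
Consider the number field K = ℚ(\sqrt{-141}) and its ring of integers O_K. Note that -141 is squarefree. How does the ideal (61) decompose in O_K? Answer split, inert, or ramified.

splits completely

d = -141 ≡ 3 (mod 4), so O_K = ℤ[√-141] and disc(K) = 4d = -564.
61 ∤ -564, so 61 is unramified.
Compute (-141/61) via Euler: 42^((61-1)/2) mod 61 = 1, so (-141/61) = 1.
Legendre symbol 1 ⇒ 61 is split.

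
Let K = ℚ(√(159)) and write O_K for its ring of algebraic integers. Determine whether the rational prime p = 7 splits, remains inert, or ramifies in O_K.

inert — (7) stays prime in O_K

Since 159 ≢ 1 mod 4, the ring of integers is ℤ[√159] with discriminant 4·159 = 636.
7 ∤ 636, so 7 is unramified.
(159/7) = 5^3 mod 7 = 6, giving Legendre symbol -1.
(159/7) = -1, so 7 is inert.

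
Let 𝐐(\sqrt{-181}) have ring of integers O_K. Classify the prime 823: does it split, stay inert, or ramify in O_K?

-181 mod 4 = 3, hence disc K = 4·(-181) = -724 and O_K = ℤ[√-181].
823 ∤ -724, so 823 is unramified.
(-181/823) = 642^411 mod 823 = 822, giving Legendre symbol -1.
d is a non-residue mod p, hence 823 remains inert in O_K.

remains prime (inert)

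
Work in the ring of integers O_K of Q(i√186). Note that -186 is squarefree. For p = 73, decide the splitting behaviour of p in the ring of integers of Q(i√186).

inert — (73) stays prime in O_K

-186 mod 4 = 2, hence disc K = 4·(-186) = -744 and O_K = ℤ[√-186].
Since gcd(73, -744) = 1 the prime 73 does not ramify.
Compute (-186/73) via Euler: 33^((73-1)/2) mod 73 = 72, so (-186/73) = -1.
(-186/73) = -1, so 73 is inert.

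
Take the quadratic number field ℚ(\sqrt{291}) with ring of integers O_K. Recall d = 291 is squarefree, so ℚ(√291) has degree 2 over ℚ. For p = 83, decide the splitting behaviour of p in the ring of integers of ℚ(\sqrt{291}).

inert — (83) stays prime in O_K

Since 291 ≢ 1 mod 4, the ring of integers is ℤ[√291] with discriminant 4·291 = 1164.
Since gcd(83, 1164) = 1 the prime 83 does not ramify.
Legendre symbol by Euler's criterion: (291/83) ≡ 291^41 ≡ 82 (mod 83), i.e. (291/83) = -1.
Legendre symbol -1 ⇒ 83 is inert.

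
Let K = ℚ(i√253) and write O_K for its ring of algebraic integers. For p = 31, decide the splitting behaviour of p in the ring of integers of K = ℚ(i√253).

31 remains inert

d = -253 ≡ 3 (mod 4), so O_K = ℤ[√-253] and disc(K) = 4d = -1012.
31 ∤ -1012, so 31 is unramified.
Legendre symbol by Euler's criterion: (-253/31) ≡ (-253)^15 ≡ 30 (mod 31), i.e. (-253/31) = -1.
(-253/31) = -1, so 31 is inert.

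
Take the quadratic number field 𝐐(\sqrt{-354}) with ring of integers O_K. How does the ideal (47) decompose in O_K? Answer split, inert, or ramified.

47 remains inert

-354 mod 4 = 2, hence disc K = 4·(-354) = -1416 and O_K = ℤ[√-354].
Since gcd(47, -1416) = 1 the prime 47 does not ramify.
(-354/47) = 22^23 mod 47 = 46, giving Legendre symbol -1.
(-354/47) = -1, so 47 is inert.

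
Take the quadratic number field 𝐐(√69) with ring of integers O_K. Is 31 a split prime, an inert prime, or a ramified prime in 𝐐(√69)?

d = 69 ≡ 1 (mod 4), so O_K = ℤ[(1+√69)/2] and disc(K) = d = 69.
31 ∤ 69, so 31 is unramified.
Compute (69/31) via Euler: 7^((31-1)/2) mod 31 = 1, so (69/31) = 1.
Legendre symbol 1 ⇒ 31 is split.

31 splits in O_K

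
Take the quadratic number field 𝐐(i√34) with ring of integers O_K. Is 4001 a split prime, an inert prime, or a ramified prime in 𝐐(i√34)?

Since -34 ≢ 1 mod 4, the ring of integers is ℤ[√-34] with discriminant 4·(-34) = -136.
Since gcd(4001, -136) = 1 the prime 4001 does not ramify.
(-34/4001) = 3967^2000 mod 4001 = 4000, giving Legendre symbol -1.
(-34/4001) = -1, so 4001 is inert.

remains prime (inert)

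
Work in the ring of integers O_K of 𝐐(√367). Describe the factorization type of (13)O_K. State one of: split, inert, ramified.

split

d = 367 ≡ 3 (mod 4), so O_K = ℤ[√367] and disc(K) = 4d = 1468.
13 ∤ 1468, so 13 is unramified.
Compute (367/13) via Euler: 3^((13-1)/2) mod 13 = 1, so (367/13) = 1.
d is a quadratic residue mod p, hence 13 splits in O_K.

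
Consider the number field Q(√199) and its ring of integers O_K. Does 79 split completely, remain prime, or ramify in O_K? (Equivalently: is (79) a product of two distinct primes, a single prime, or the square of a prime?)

d = 199 ≡ 3 (mod 4), so O_K = ℤ[√199] and disc(K) = 4d = 796.
79 ∤ 796, so 79 is unramified.
(199/79) = 41^39 mod 79 = 78, giving Legendre symbol -1.
(199/79) = -1, so 79 is inert.

remains prime (inert)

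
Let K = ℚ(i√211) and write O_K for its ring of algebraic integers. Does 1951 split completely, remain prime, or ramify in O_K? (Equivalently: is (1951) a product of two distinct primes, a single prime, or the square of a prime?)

split

-211 mod 4 = 1, hence disc K = -211 and O_K = ℤ[(1+√-211)/2].
Since gcd(1951, -211) = 1 the prime 1951 does not ramify.
Compute (-211/1951) via Euler: 1740^((1951-1)/2) mod 1951 = 1, so (-211/1951) = 1.
(-211/1951) = 1, so 1951 splits.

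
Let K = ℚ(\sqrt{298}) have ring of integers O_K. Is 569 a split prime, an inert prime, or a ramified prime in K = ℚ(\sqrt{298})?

inert — (569) stays prime in O_K

Since 298 ≢ 1 mod 4, the ring of integers is ℤ[√298] with discriminant 4·298 = 1192.
569 ∤ 1192, so 569 is unramified.
(298/569) = 298^284 mod 569 = 568, giving Legendre symbol -1.
Legendre symbol -1 ⇒ 569 is inert.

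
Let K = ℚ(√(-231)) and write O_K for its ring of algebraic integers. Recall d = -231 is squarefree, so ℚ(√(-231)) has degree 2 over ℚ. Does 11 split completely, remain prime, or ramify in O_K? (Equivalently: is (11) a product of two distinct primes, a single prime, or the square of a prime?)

-231 mod 4 = 1, hence disc K = -231 and O_K = ℤ[(1+√-231)/2].
disc(K) = -231 = 11·(-21), so p = 11 is ramified.

ramifies in O_K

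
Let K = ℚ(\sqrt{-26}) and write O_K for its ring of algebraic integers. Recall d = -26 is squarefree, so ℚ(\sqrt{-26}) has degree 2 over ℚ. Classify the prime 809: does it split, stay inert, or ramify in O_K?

splits completely

d = -26 ≡ 2 (mod 4), so O_K = ℤ[√-26] and disc(K) = 4d = -104.
disc(K) = -104 is not divisible by 809; 809 is unramified.
(-26/809) = 783^404 mod 809 = 1, giving Legendre symbol 1.
d is a quadratic residue mod p, hence 809 splits in O_K.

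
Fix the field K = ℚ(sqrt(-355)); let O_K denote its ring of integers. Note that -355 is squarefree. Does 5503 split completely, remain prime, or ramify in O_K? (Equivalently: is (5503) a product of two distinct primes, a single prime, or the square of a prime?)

Since -355 ≡ 1 mod 4, the ring of integers is ℤ[(1+√-355)/2] with discriminant -355.
disc(K) = -355 is not divisible by 5503; 5503 is unramified.
(-355/5503) = 5148^2751 mod 5503 = 5502, giving Legendre symbol -1.
d is a non-residue mod p, hence 5503 remains inert in O_K.

inert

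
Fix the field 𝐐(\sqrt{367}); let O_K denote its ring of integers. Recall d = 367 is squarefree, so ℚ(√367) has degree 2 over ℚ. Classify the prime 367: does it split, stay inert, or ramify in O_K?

d = 367 ≡ 3 (mod 4), so O_K = ℤ[√367] and disc(K) = 4d = 1468.
disc(K) = 1468 = 367·4, so p = 367 is ramified.

ramified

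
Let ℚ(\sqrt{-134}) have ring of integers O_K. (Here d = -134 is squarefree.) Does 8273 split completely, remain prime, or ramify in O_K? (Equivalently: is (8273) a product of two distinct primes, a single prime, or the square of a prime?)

-134 mod 4 = 2, hence disc K = 4·(-134) = -536 and O_K = ℤ[√-134].
Since gcd(8273, -536) = 1 the prime 8273 does not ramify.
(-134/8273) = 8139^4136 mod 8273 = 8272, giving Legendre symbol -1.
d is a non-residue mod p, hence 8273 remains inert in O_K.

remains prime (inert)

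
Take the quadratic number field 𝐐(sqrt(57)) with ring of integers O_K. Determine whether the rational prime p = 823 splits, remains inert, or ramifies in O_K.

57 mod 4 = 1, hence disc K = 57 and O_K = ℤ[(1+√57)/2].
Since gcd(823, 57) = 1 the prime 823 does not ramify.
Euler's criterion: 57^411 mod 823 = 1. Thus (57|823) = 1.
(57/823) = 1, so 823 splits.

split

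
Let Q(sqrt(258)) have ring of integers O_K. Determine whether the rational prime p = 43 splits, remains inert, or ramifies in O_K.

Since 258 ≢ 1 mod 4, the ring of integers is ℤ[√258] with discriminant 4·258 = 1032.
Ramification test: 43 | 1032. The prime 43 ramifies in K.

ramifies in O_K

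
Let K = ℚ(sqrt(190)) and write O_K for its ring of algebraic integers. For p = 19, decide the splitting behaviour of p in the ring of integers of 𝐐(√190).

Since 190 ≢ 1 mod 4, the ring of integers is ℤ[√190] with discriminant 4·190 = 760.
disc(K) = 760 = 19·40, so p = 19 is ramified.

ramified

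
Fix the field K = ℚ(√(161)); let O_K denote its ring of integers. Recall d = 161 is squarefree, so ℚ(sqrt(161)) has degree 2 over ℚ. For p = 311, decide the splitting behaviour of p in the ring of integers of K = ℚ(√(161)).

161 mod 4 = 1, hence disc K = 161 and O_K = ℤ[(1+√161)/2].
Since gcd(311, 161) = 1 the prime 311 does not ramify.
Compute (161/311) via Euler: 161^((311-1)/2) mod 311 = 310, so (161/311) = -1.
d is a non-residue mod p, hence 311 remains inert in O_K.

inert — (311) stays prime in O_K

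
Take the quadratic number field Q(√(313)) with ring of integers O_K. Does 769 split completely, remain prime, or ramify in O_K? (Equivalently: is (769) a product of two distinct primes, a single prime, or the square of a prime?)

313 mod 4 = 1, hence disc K = 313 and O_K = ℤ[(1+√313)/2].
769 ∤ 313, so 769 is unramified.
(313/769) = 313^384 mod 769 = 1, giving Legendre symbol 1.
d is a quadratic residue mod p, hence 769 splits in O_K.

769 splits in O_K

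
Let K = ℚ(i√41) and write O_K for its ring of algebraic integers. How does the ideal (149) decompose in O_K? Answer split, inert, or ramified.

-41 mod 4 = 3, hence disc K = 4·(-41) = -164 and O_K = ℤ[√-41].
Since gcd(149, -164) = 1 the prime 149 does not ramify.
Legendre symbol by Euler's criterion: (-41/149) ≡ (-41)^74 ≡ 148 (mod 149), i.e. (-41/149) = -1.
d is a non-residue mod p, hence 149 remains inert in O_K.

inert — (149) stays prime in O_K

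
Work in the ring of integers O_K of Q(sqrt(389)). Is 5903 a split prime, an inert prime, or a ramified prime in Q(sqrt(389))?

389 mod 4 = 1, hence disc K = 389 and O_K = ℤ[(1+√389)/2].
Since gcd(5903, 389) = 1 the prime 5903 does not ramify.
(389/5903) = 389^2951 mod 5903 = 1, giving Legendre symbol 1.
Legendre symbol 1 ⇒ 5903 is split.

p splits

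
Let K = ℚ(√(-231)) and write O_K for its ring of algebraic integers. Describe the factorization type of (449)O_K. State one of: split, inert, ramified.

inert — (449) stays prime in O_K

Since -231 ≡ 1 mod 4, the ring of integers is ℤ[(1+√-231)/2] with discriminant -231.
disc(K) = -231 is not divisible by 449; 449 is unramified.
Compute (-231/449) via Euler: 218^((449-1)/2) mod 449 = 448, so (-231/449) = -1.
(-231/449) = -1, so 449 is inert.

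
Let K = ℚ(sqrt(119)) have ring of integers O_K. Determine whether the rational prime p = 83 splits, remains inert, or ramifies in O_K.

Since 119 ≢ 1 mod 4, the ring of integers is ℤ[√119] with discriminant 4·119 = 476.
disc(K) = 476 is not divisible by 83; 83 is unramified.
Legendre symbol by Euler's criterion: (119/83) ≡ 119^41 ≡ 1 (mod 83), i.e. (119/83) = 1.
d is a quadratic residue mod p, hence 83 splits in O_K.

p splits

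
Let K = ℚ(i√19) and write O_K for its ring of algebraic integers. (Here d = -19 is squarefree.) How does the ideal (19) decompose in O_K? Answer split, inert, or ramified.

Since -19 ≡ 1 mod 4, the ring of integers is ℤ[(1+√-19)/2] with discriminant -19.
Ramification test: 19 | -19. The prime 19 ramifies in K.

p ramifies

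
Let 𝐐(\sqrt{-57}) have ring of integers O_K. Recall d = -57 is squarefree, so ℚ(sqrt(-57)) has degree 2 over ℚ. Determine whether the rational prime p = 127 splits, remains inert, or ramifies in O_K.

Since -57 ≢ 1 mod 4, the ring of integers is ℤ[√-57] with discriminant 4·(-57) = -228.
127 ∤ -228, so 127 is unramified.
(-57/127) = 70^63 mod 127 = 1, giving Legendre symbol 1.
d is a quadratic residue mod p, hence 127 splits in O_K.

split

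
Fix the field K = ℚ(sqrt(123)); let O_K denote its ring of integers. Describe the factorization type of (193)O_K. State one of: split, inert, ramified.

p is inert

d = 123 ≡ 3 (mod 4), so O_K = ℤ[√123] and disc(K) = 4d = 492.
Since gcd(193, 492) = 1 the prime 193 does not ramify.
Euler's criterion: 123^96 mod 193 = 192. Thus (123|193) = -1.
Legendre symbol -1 ⇒ 193 is inert.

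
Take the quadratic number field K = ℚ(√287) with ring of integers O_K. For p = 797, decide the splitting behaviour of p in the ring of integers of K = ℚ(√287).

Since 287 ≢ 1 mod 4, the ring of integers is ℤ[√287] with discriminant 4·287 = 1148.
797 ∤ 1148, so 797 is unramified.
Legendre symbol by Euler's criterion: (287/797) ≡ 287^398 ≡ 796 (mod 797), i.e. (287/797) = -1.
(287/797) = -1, so 797 is inert.

797 remains inert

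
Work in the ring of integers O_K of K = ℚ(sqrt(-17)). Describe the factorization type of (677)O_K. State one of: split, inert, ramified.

-17 mod 4 = 3, hence disc K = 4·(-17) = -68 and O_K = ℤ[√-17].
Since gcd(677, -68) = 1 the prime 677 does not ramify.
Euler's criterion: (-17)^338 mod 677 = 676. Thus (-17|677) = -1.
(-17/677) = -1, so 677 is inert.

remains prime (inert)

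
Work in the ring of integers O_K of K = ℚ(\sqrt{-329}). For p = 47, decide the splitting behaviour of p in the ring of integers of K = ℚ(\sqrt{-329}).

ramifies in O_K

d = -329 ≡ 3 (mod 4), so O_K = ℤ[√-329] and disc(K) = 4d = -1316.
47 divides disc(K) = -1316, so 47 ramifies.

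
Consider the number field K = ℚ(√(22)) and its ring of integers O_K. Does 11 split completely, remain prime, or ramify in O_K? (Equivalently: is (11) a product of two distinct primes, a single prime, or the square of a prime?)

22 mod 4 = 2, hence disc K = 4·22 = 88 and O_K = ℤ[√22].
Ramification test: 11 | 88. The prime 11 ramifies in K.

p ramifies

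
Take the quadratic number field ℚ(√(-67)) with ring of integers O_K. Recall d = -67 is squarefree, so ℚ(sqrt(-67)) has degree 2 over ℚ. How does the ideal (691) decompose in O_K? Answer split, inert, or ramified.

Since -67 ≡ 1 mod 4, the ring of integers is ℤ[(1+√-67)/2] with discriminant -67.
Since gcd(691, -67) = 1 the prime 691 does not ramify.
(-67/691) = 624^345 mod 691 = 1, giving Legendre symbol 1.
Legendre symbol 1 ⇒ 691 is split.

691 splits in O_K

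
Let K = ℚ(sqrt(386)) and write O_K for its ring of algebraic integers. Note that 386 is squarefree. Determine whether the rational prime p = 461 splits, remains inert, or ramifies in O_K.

remains prime (inert)

386 mod 4 = 2, hence disc K = 4·386 = 1544 and O_K = ℤ[√386].
461 ∤ 1544, so 461 is unramified.
Compute (386/461) via Euler: 386^((461-1)/2) mod 461 = 460, so (386/461) = -1.
d is a non-residue mod p, hence 461 remains inert in O_K.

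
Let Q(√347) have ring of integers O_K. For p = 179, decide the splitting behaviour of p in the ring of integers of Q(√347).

Since 347 ≢ 1 mod 4, the ring of integers is ℤ[√347] with discriminant 4·347 = 1388.
disc(K) = 1388 is not divisible by 179; 179 is unramified.
(347/179) = 168^89 mod 179 = 1, giving Legendre symbol 1.
(347/179) = 1, so 179 splits.

split — (179) = 𝔭₁𝔭₂ with 𝔭₁ ≠ 𝔭₂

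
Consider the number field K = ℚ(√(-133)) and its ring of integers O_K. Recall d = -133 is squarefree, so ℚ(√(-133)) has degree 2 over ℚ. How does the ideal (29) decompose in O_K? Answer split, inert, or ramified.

inert — (29) stays prime in O_K

Since -133 ≢ 1 mod 4, the ring of integers is ℤ[√-133] with discriminant 4·(-133) = -532.
Since gcd(29, -532) = 1 the prime 29 does not ramify.
Euler's criterion: (-133)^14 mod 29 = 28. Thus (-133|29) = -1.
(-133/29) = -1, so 29 is inert.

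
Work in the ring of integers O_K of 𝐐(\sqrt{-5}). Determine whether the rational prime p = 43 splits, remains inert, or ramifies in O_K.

43 splits in O_K

Since -5 ≢ 1 mod 4, the ring of integers is ℤ[√-5] with discriminant 4·(-5) = -20.
Since gcd(43, -20) = 1 the prime 43 does not ramify.
Legendre symbol by Euler's criterion: (-5/43) ≡ (-5)^21 ≡ 1 (mod 43), i.e. (-5/43) = 1.
d is a quadratic residue mod p, hence 43 splits in O_K.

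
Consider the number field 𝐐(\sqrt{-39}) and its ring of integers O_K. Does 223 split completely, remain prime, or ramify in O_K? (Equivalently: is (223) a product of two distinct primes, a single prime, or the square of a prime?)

223 remains inert

Since -39 ≡ 1 mod 4, the ring of integers is ℤ[(1+√-39)/2] with discriminant -39.
Since gcd(223, -39) = 1 the prime 223 does not ramify.
Euler's criterion: (-39)^111 mod 223 = 222. Thus (-39|223) = -1.
d is a non-residue mod p, hence 223 remains inert in O_K.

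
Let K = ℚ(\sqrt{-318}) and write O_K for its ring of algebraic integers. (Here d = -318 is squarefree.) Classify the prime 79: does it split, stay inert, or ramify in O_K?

inert — (79) stays prime in O_K

d = -318 ≡ 2 (mod 4), so O_K = ℤ[√-318] and disc(K) = 4d = -1272.
Since gcd(79, -1272) = 1 the prime 79 does not ramify.
Legendre symbol by Euler's criterion: (-318/79) ≡ (-318)^39 ≡ 78 (mod 79), i.e. (-318/79) = -1.
(-318/79) = -1, so 79 is inert.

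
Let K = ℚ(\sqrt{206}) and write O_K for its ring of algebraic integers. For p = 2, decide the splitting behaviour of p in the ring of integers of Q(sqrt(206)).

ramified

206 mod 4 = 2, hence disc K = 4·206 = 824 and O_K = ℤ[√206].
Ramification test: 2 | 824. The prime 2 ramifies in K.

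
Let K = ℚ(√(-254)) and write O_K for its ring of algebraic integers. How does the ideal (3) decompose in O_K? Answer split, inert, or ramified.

p splits

Since -254 ≢ 1 mod 4, the ring of integers is ℤ[√-254] with discriminant 4·(-254) = -1016.
3 ∤ -1016, so 3 is unramified.
Compute (-254/3) via Euler: 1^((3-1)/2) mod 3 = 1, so (-254/3) = 1.
(-254/3) = 1, so 3 splits.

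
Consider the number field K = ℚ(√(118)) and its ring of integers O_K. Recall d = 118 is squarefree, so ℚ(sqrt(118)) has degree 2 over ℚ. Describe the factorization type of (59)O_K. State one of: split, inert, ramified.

ramified — (59) = 𝔭²

d = 118 ≡ 2 (mod 4), so O_K = ℤ[√118] and disc(K) = 4d = 472.
Ramification test: 59 | 472. The prime 59 ramifies in K.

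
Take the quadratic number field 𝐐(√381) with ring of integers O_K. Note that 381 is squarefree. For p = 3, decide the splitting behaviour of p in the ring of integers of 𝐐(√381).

d = 381 ≡ 1 (mod 4), so O_K = ℤ[(1+√381)/2] and disc(K) = d = 381.
Ramification test: 3 | 381. The prime 3 ramifies in K.

ramified — (3) = 𝔭²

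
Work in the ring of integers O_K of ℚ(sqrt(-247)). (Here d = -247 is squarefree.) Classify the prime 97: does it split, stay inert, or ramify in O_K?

Since -247 ≡ 1 mod 4, the ring of integers is ℤ[(1+√-247)/2] with discriminant -247.
Since gcd(97, -247) = 1 the prime 97 does not ramify.
Euler's criterion: (-247)^48 mod 97 = 1. Thus (-247|97) = 1.
d is a quadratic residue mod p, hence 97 splits in O_K.

splits completely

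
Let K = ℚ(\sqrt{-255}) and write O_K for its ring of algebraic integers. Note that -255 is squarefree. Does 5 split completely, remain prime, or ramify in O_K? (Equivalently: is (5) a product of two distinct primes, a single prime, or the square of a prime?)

5 is ramified

d = -255 ≡ 1 (mod 4), so O_K = ℤ[(1+√-255)/2] and disc(K) = d = -255.
Ramification test: 5 | -255. The prime 5 ramifies in K.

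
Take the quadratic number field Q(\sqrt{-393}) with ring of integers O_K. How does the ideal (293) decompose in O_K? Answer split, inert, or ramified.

split — (293) = 𝔭₁𝔭₂ with 𝔭₁ ≠ 𝔭₂

d = -393 ≡ 3 (mod 4), so O_K = ℤ[√-393] and disc(K) = 4d = -1572.
disc(K) = -1572 is not divisible by 293; 293 is unramified.
Compute (-393/293) via Euler: 193^((293-1)/2) mod 293 = 1, so (-393/293) = 1.
(-393/293) = 1, so 293 splits.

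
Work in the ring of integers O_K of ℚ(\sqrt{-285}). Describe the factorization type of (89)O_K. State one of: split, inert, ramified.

split — (89) = 𝔭₁𝔭₂ with 𝔭₁ ≠ 𝔭₂

d = -285 ≡ 3 (mod 4), so O_K = ℤ[√-285] and disc(K) = 4d = -1140.
Since gcd(89, -1140) = 1 the prime 89 does not ramify.
Euler's criterion: (-285)^44 mod 89 = 1. Thus (-285|89) = 1.
(-285/89) = 1, so 89 splits.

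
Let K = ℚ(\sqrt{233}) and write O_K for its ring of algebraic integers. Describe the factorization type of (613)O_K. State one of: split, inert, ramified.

d = 233 ≡ 1 (mod 4), so O_K = ℤ[(1+√233)/2] and disc(K) = d = 233.
613 ∤ 233, so 613 is unramified.
Euler's criterion: 233^306 mod 613 = 612. Thus (233|613) = -1.
Legendre symbol -1 ⇒ 613 is inert.

inert — (613) stays prime in O_K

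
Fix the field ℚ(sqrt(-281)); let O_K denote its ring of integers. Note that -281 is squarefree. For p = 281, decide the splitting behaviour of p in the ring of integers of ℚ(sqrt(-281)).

281 is ramified

Since -281 ≢ 1 mod 4, the ring of integers is ℤ[√-281] with discriminant 4·(-281) = -1124.
281 divides disc(K) = -1124, so 281 ramifies.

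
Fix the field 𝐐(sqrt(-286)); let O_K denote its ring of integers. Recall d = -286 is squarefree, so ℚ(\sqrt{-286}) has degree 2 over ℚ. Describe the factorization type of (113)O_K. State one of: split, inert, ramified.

split

Since -286 ≢ 1 mod 4, the ring of integers is ℤ[√-286] with discriminant 4·(-286) = -1144.
disc(K) = -1144 is not divisible by 113; 113 is unramified.
(-286/113) = 53^56 mod 113 = 1, giving Legendre symbol 1.
(-286/113) = 1, so 113 splits.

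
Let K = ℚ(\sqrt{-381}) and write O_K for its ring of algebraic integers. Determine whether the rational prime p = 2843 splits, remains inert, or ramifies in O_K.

split — (2843) = 𝔭₁𝔭₂ with 𝔭₁ ≠ 𝔭₂

-381 mod 4 = 3, hence disc K = 4·(-381) = -1524 and O_K = ℤ[√-381].
2843 ∤ -1524, so 2843 is unramified.
Legendre symbol by Euler's criterion: (-381/2843) ≡ (-381)^1421 ≡ 1 (mod 2843), i.e. (-381/2843) = 1.
Legendre symbol 1 ⇒ 2843 is split.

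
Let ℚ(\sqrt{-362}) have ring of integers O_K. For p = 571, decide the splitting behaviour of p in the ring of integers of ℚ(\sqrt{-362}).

p is inert

-362 mod 4 = 2, hence disc K = 4·(-362) = -1448 and O_K = ℤ[√-362].
Since gcd(571, -1448) = 1 the prime 571 does not ramify.
Legendre symbol by Euler's criterion: (-362/571) ≡ (-362)^285 ≡ 570 (mod 571), i.e. (-362/571) = -1.
Legendre symbol -1 ⇒ 571 is inert.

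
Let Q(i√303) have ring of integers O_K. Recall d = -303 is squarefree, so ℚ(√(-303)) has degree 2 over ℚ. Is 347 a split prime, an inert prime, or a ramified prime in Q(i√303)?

Since -303 ≡ 1 mod 4, the ring of integers is ℤ[(1+√-303)/2] with discriminant -303.
disc(K) = -303 is not divisible by 347; 347 is unramified.
(-303/347) = 44^173 mod 347 = 1, giving Legendre symbol 1.
Legendre symbol 1 ⇒ 347 is split.

splits completely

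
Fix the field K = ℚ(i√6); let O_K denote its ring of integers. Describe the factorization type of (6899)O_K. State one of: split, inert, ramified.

-6 mod 4 = 2, hence disc K = 4·(-6) = -24 and O_K = ℤ[√-6].
6899 ∤ -24, so 6899 is unramified.
Legendre symbol by Euler's criterion: (-6/6899) ≡ (-6)^3449 ≡ 1 (mod 6899), i.e. (-6/6899) = 1.
d is a quadratic residue mod p, hence 6899 splits in O_K.

p splits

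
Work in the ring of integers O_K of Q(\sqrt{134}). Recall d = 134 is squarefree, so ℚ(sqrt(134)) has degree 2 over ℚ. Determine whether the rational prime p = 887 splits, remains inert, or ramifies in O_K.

inert — (887) stays prime in O_K

Since 134 ≢ 1 mod 4, the ring of integers is ℤ[√134] with discriminant 4·134 = 536.
disc(K) = 536 is not divisible by 887; 887 is unramified.
Euler's criterion: 134^443 mod 887 = 886. Thus (134|887) = -1.
(134/887) = -1, so 887 is inert.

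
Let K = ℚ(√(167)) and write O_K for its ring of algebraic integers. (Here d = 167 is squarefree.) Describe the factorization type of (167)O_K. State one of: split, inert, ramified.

167 mod 4 = 3, hence disc K = 4·167 = 668 and O_K = ℤ[√167].
Ramification test: 167 | 668. The prime 167 ramifies in K.

ramifies in O_K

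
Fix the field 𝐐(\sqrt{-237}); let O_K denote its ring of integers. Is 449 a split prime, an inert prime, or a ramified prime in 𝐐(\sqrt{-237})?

d = -237 ≡ 3 (mod 4), so O_K = ℤ[√-237] and disc(K) = 4d = -948.
Since gcd(449, -948) = 1 the prime 449 does not ramify.
Euler's criterion: (-237)^224 mod 449 = 1. Thus (-237|449) = 1.
Legendre symbol 1 ⇒ 449 is split.

split — (449) = 𝔭₁𝔭₂ with 𝔭₁ ≠ 𝔭₂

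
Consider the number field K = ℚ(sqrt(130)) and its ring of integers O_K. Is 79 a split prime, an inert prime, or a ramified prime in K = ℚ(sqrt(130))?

79 splits in O_K

d = 130 ≡ 2 (mod 4), so O_K = ℤ[√130] and disc(K) = 4d = 520.
disc(K) = 520 is not divisible by 79; 79 is unramified.
Euler's criterion: 130^39 mod 79 = 1. Thus (130|79) = 1.
Legendre symbol 1 ⇒ 79 is split.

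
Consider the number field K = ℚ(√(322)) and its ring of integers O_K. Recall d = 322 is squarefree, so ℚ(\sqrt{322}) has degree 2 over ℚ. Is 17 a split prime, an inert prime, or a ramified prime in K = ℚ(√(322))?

p splits

322 mod 4 = 2, hence disc K = 4·322 = 1288 and O_K = ℤ[√322].
17 ∤ 1288, so 17 is unramified.
Euler's criterion: 322^8 mod 17 = 1. Thus (322|17) = 1.
Legendre symbol 1 ⇒ 17 is split.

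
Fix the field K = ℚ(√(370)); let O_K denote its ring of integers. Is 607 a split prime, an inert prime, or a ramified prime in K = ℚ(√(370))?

370 mod 4 = 2, hence disc K = 4·370 = 1480 and O_K = ℤ[√370].
Since gcd(607, 1480) = 1 the prime 607 does not ramify.
(370/607) = 370^303 mod 607 = 1, giving Legendre symbol 1.
Legendre symbol 1 ⇒ 607 is split.

p splits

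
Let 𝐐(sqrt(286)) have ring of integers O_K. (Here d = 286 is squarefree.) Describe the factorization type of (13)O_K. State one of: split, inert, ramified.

ramifies in O_K

d = 286 ≡ 2 (mod 4), so O_K = ℤ[√286] and disc(K) = 4d = 1144.
Ramification test: 13 | 1144. The prime 13 ramifies in K.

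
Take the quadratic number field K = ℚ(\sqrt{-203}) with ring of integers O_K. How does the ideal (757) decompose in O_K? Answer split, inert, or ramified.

inert — (757) stays prime in O_K

d = -203 ≡ 1 (mod 4), so O_K = ℤ[(1+√-203)/2] and disc(K) = d = -203.
757 ∤ -203, so 757 is unramified.
Compute (-203/757) via Euler: 554^((757-1)/2) mod 757 = 756, so (-203/757) = -1.
d is a non-residue mod p, hence 757 remains inert in O_K.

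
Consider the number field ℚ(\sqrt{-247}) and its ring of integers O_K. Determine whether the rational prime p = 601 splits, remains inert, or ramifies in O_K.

d = -247 ≡ 1 (mod 4), so O_K = ℤ[(1+√-247)/2] and disc(K) = d = -247.
disc(K) = -247 is not divisible by 601; 601 is unramified.
Compute (-247/601) via Euler: 354^((601-1)/2) mod 601 = 600, so (-247/601) = -1.
Legendre symbol -1 ⇒ 601 is inert.

inert — (601) stays prime in O_K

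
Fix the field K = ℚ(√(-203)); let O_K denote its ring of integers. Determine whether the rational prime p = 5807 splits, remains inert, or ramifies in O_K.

split

d = -203 ≡ 1 (mod 4), so O_K = ℤ[(1+√-203)/2] and disc(K) = d = -203.
Since gcd(5807, -203) = 1 the prime 5807 does not ramify.
Compute (-203/5807) via Euler: 5604^((5807-1)/2) mod 5807 = 1, so (-203/5807) = 1.
d is a quadratic residue mod p, hence 5807 splits in O_K.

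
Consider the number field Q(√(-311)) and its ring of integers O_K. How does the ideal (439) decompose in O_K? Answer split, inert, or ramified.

Since -311 ≡ 1 mod 4, the ring of integers is ℤ[(1+√-311)/2] with discriminant -311.
Since gcd(439, -311) = 1 the prime 439 does not ramify.
(-311/439) = 128^219 mod 439 = 1, giving Legendre symbol 1.
d is a quadratic residue mod p, hence 439 splits in O_K.

splits completely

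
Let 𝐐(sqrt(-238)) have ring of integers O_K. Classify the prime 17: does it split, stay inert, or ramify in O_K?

-238 mod 4 = 2, hence disc K = 4·(-238) = -952 and O_K = ℤ[√-238].
disc(K) = -952 = 17·(-56), so p = 17 is ramified.

17 is ramified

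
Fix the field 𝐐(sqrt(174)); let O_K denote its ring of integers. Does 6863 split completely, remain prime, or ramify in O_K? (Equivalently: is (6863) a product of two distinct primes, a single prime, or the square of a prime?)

d = 174 ≡ 2 (mod 4), so O_K = ℤ[√174] and disc(K) = 4d = 696.
Since gcd(6863, 696) = 1 the prime 6863 does not ramify.
Euler's criterion: 174^3431 mod 6863 = 6862. Thus (174|6863) = -1.
d is a non-residue mod p, hence 6863 remains inert in O_K.

inert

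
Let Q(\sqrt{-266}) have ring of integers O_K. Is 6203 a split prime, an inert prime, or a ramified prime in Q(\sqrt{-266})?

-266 mod 4 = 2, hence disc K = 4·(-266) = -1064 and O_K = ℤ[√-266].
6203 ∤ -1064, so 6203 is unramified.
Compute (-266/6203) via Euler: 5937^((6203-1)/2) mod 6203 = 1, so (-266/6203) = 1.
d is a quadratic residue mod p, hence 6203 splits in O_K.

p splits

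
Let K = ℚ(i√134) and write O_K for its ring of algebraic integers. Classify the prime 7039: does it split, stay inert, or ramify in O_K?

d = -134 ≡ 2 (mod 4), so O_K = ℤ[√-134] and disc(K) = 4d = -536.
Since gcd(7039, -536) = 1 the prime 7039 does not ramify.
Legendre symbol by Euler's criterion: (-134/7039) ≡ (-134)^3519 ≡ 1 (mod 7039), i.e. (-134/7039) = 1.
Legendre symbol 1 ⇒ 7039 is split.

splits completely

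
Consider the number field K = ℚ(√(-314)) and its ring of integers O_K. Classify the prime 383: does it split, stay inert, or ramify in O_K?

-314 mod 4 = 2, hence disc K = 4·(-314) = -1256 and O_K = ℤ[√-314].
383 ∤ -1256, so 383 is unramified.
(-314/383) = 69^191 mod 383 = 1, giving Legendre symbol 1.
(-314/383) = 1, so 383 splits.

split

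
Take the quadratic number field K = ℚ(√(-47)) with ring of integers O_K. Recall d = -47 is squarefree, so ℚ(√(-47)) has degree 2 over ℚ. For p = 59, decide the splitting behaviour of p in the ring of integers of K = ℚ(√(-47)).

split — (59) = 𝔭₁𝔭₂ with 𝔭₁ ≠ 𝔭₂

d = -47 ≡ 1 (mod 4), so O_K = ℤ[(1+√-47)/2] and disc(K) = d = -47.
Since gcd(59, -47) = 1 the prime 59 does not ramify.
Compute (-47/59) via Euler: 12^((59-1)/2) mod 59 = 1, so (-47/59) = 1.
d is a quadratic residue mod p, hence 59 splits in O_K.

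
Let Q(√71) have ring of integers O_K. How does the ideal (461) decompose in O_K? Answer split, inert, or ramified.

461 remains inert

Since 71 ≢ 1 mod 4, the ring of integers is ℤ[√71] with discriminant 4·71 = 284.
Since gcd(461, 284) = 1 the prime 461 does not ramify.
(71/461) = 71^230 mod 461 = 460, giving Legendre symbol -1.
Legendre symbol -1 ⇒ 461 is inert.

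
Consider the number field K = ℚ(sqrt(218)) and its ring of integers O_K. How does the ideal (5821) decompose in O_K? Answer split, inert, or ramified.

Since 218 ≢ 1 mod 4, the ring of integers is ℤ[√218] with discriminant 4·218 = 872.
disc(K) = 872 is not divisible by 5821; 5821 is unramified.
Legendre symbol by Euler's criterion: (218/5821) ≡ 218^2910 ≡ 1 (mod 5821), i.e. (218/5821) = 1.
d is a quadratic residue mod p, hence 5821 splits in O_K.

splits completely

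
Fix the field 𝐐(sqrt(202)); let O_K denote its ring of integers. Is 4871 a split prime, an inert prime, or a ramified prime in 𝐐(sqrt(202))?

202 mod 4 = 2, hence disc K = 4·202 = 808 and O_K = ℤ[√202].
4871 ∤ 808, so 4871 is unramified.
Euler's criterion: 202^2435 mod 4871 = 1. Thus (202|4871) = 1.
(202/4871) = 1, so 4871 splits.

4871 splits in O_K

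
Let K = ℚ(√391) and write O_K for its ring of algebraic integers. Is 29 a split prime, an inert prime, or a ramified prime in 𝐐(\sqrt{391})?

inert — (29) stays prime in O_K

d = 391 ≡ 3 (mod 4), so O_K = ℤ[√391] and disc(K) = 4d = 1564.
29 ∤ 1564, so 29 is unramified.
Legendre symbol by Euler's criterion: (391/29) ≡ 391^14 ≡ 28 (mod 29), i.e. (391/29) = -1.
d is a non-residue mod p, hence 29 remains inert in O_K.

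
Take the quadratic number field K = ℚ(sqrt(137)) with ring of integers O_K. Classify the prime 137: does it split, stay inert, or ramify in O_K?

Since 137 ≡ 1 mod 4, the ring of integers is ℤ[(1+√137)/2] with discriminant 137.
137 divides disc(K) = 137, so 137 ramifies.

ramified — (137) = 𝔭²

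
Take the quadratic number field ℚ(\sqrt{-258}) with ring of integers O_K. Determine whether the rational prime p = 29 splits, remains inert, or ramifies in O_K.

d = -258 ≡ 2 (mod 4), so O_K = ℤ[√-258] and disc(K) = 4d = -1032.
disc(K) = -1032 is not divisible by 29; 29 is unramified.
Euler's criterion: (-258)^14 mod 29 = 28. Thus (-258|29) = -1.
(-258/29) = -1, so 29 is inert.

inert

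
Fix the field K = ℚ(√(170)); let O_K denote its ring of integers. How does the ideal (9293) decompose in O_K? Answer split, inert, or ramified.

Since 170 ≢ 1 mod 4, the ring of integers is ℤ[√170] with discriminant 4·170 = 680.
disc(K) = 680 is not divisible by 9293; 9293 is unramified.
Euler's criterion: 170^4646 mod 9293 = 9292. Thus (170|9293) = -1.
d is a non-residue mod p, hence 9293 remains inert in O_K.

9293 remains inert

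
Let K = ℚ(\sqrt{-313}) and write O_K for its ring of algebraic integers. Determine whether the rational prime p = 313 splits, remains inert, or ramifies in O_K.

Since -313 ≢ 1 mod 4, the ring of integers is ℤ[√-313] with discriminant 4·(-313) = -1252.
Ramification test: 313 | -1252. The prime 313 ramifies in K.

ramifies in O_K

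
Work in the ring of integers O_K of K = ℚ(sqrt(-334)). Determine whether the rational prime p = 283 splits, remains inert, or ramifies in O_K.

d = -334 ≡ 2 (mod 4), so O_K = ℤ[√-334] and disc(K) = 4d = -1336.
283 ∤ -1336, so 283 is unramified.
(-334/283) = 232^141 mod 283 = 282, giving Legendre symbol -1.
d is a non-residue mod p, hence 283 remains inert in O_K.

remains prime (inert)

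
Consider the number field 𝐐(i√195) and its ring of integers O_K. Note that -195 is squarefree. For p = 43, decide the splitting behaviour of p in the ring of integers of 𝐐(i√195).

inert

d = -195 ≡ 1 (mod 4), so O_K = ℤ[(1+√-195)/2] and disc(K) = d = -195.
disc(K) = -195 is not divisible by 43; 43 is unramified.
(-195/43) = 20^21 mod 43 = 42, giving Legendre symbol -1.
Legendre symbol -1 ⇒ 43 is inert.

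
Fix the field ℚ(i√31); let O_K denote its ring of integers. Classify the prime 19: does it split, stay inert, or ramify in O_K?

-31 mod 4 = 1, hence disc K = -31 and O_K = ℤ[(1+√-31)/2].
disc(K) = -31 is not divisible by 19; 19 is unramified.
(-31/19) = 7^9 mod 19 = 1, giving Legendre symbol 1.
d is a quadratic residue mod p, hence 19 splits in O_K.

19 splits in O_K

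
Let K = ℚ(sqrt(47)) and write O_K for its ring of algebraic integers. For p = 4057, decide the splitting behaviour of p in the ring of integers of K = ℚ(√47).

47 mod 4 = 3, hence disc K = 4·47 = 188 and O_K = ℤ[√47].
4057 ∤ 188, so 4057 is unramified.
Legendre symbol by Euler's criterion: (47/4057) ≡ 47^2028 ≡ 4056 (mod 4057), i.e. (47/4057) = -1.
Legendre symbol -1 ⇒ 4057 is inert.

remains prime (inert)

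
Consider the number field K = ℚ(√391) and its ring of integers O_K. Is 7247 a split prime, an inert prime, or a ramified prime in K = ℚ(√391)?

splits completely

Since 391 ≢ 1 mod 4, the ring of integers is ℤ[√391] with discriminant 4·391 = 1564.
7247 ∤ 1564, so 7247 is unramified.
(391/7247) = 391^3623 mod 7247 = 1, giving Legendre symbol 1.
(391/7247) = 1, so 7247 splits.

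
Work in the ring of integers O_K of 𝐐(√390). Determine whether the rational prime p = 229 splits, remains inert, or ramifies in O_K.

Since 390 ≢ 1 mod 4, the ring of integers is ℤ[√390] with discriminant 4·390 = 1560.
Since gcd(229, 1560) = 1 the prime 229 does not ramify.
Euler's criterion: 390^114 mod 229 = 1. Thus (390|229) = 1.
(390/229) = 1, so 229 splits.

splits completely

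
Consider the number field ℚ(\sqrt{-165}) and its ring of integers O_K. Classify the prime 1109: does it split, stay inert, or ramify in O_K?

p is inert

d = -165 ≡ 3 (mod 4), so O_K = ℤ[√-165] and disc(K) = 4d = -660.
Since gcd(1109, -660) = 1 the prime 1109 does not ramify.
Euler's criterion: (-165)^554 mod 1109 = 1108. Thus (-165|1109) = -1.
(-165/1109) = -1, so 1109 is inert.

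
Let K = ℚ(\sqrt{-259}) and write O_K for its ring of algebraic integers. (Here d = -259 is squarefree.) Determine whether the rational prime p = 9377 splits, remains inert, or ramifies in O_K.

9377 splits in O_K

Since -259 ≡ 1 mod 4, the ring of integers is ℤ[(1+√-259)/2] with discriminant -259.
Since gcd(9377, -259) = 1 the prime 9377 does not ramify.
(-259/9377) = 9118^4688 mod 9377 = 1, giving Legendre symbol 1.
d is a quadratic residue mod p, hence 9377 splits in O_K.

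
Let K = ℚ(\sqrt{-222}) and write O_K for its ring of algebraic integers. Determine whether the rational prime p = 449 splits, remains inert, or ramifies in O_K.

Since -222 ≢ 1 mod 4, the ring of integers is ℤ[√-222] with discriminant 4·(-222) = -888.
Since gcd(449, -888) = 1 the prime 449 does not ramify.
Legendre symbol by Euler's criterion: (-222/449) ≡ (-222)^224 ≡ 1 (mod 449), i.e. (-222/449) = 1.
d is a quadratic residue mod p, hence 449 splits in O_K.

p splits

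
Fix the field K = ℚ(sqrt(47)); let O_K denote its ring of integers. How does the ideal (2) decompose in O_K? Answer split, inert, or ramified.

ramified

47 mod 4 = 3, hence disc K = 4·47 = 188 and O_K = ℤ[√47].
Ramification test: 2 | 188. The prime 2 ramifies in K.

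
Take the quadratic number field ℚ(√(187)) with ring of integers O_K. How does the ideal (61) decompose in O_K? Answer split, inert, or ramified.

splits completely

187 mod 4 = 3, hence disc K = 4·187 = 748 and O_K = ℤ[√187].
Since gcd(61, 748) = 1 the prime 61 does not ramify.
Legendre symbol by Euler's criterion: (187/61) ≡ 187^30 ≡ 1 (mod 61), i.e. (187/61) = 1.
Legendre symbol 1 ⇒ 61 is split.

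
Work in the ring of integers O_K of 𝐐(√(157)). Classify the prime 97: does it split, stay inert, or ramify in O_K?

inert

157 mod 4 = 1, hence disc K = 157 and O_K = ℤ[(1+√157)/2].
disc(K) = 157 is not divisible by 97; 97 is unramified.
Legendre symbol by Euler's criterion: (157/97) ≡ 157^48 ≡ 96 (mod 97), i.e. (157/97) = -1.
Legendre symbol -1 ⇒ 97 is inert.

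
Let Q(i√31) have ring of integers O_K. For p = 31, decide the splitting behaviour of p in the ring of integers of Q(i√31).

ramifies in O_K

Since -31 ≡ 1 mod 4, the ring of integers is ℤ[(1+√-31)/2] with discriminant -31.
disc(K) = -31 = 31·(-1), so p = 31 is ramified.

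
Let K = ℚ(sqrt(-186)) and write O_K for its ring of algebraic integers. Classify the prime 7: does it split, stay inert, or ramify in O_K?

remains prime (inert)

d = -186 ≡ 2 (mod 4), so O_K = ℤ[√-186] and disc(K) = 4d = -744.
Since gcd(7, -744) = 1 the prime 7 does not ramify.
Compute (-186/7) via Euler: 3^((7-1)/2) mod 7 = 6, so (-186/7) = -1.
(-186/7) = -1, so 7 is inert.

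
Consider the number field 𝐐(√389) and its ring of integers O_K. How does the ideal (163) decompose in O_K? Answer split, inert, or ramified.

remains prime (inert)

Since 389 ≡ 1 mod 4, the ring of integers is ℤ[(1+√389)/2] with discriminant 389.
Since gcd(163, 389) = 1 the prime 163 does not ramify.
Euler's criterion: 389^81 mod 163 = 162. Thus (389|163) = -1.
d is a non-residue mod p, hence 163 remains inert in O_K.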